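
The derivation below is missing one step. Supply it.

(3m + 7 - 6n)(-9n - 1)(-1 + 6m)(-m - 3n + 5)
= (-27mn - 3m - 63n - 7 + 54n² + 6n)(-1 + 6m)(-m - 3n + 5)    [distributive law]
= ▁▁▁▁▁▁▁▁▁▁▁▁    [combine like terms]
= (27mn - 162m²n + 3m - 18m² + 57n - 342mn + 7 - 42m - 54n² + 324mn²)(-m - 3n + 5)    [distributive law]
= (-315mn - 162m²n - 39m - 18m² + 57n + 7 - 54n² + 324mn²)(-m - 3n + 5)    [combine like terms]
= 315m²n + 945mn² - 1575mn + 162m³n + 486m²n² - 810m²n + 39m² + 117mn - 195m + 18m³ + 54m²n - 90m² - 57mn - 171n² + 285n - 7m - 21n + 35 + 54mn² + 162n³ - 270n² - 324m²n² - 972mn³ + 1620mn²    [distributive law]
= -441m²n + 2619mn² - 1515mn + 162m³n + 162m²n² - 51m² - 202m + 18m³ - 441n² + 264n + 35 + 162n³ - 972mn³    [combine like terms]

By combine like terms:

(-27mn - 3m - 57n - 7 + 54n²)(-1 + 6m)(-m - 3n + 5)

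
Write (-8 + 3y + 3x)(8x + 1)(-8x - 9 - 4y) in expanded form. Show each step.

272x^2 + 613x + 4xy + 72 + 5y - 288x^2y - 96xy^2 - 12y^2 - 192x^3

(-8 + 3y + 3x)(8x + 1)(-8x - 9 - 4y)
= (-64x - 8 + 24xy + 3y + 24x^2 + 3x)(-8x - 9 - 4y)    [distributive law]
= (-61x - 8 + 24xy + 3y + 24x^2)(-8x - 9 - 4y)    [combine like terms]
= 488x^2 + 549x + 244xy + 64x + 72 + 32y - 192x^2y - 216xy - 96xy^2 - 24xy - 27y - 12y^2 - 192x^3 - 216x^2 - 96x^2y    [distributive law]
= 272x^2 + 613x + 4xy + 72 + 5y - 288x^2y - 96xy^2 - 12y^2 - 192x^3    [combine like terms]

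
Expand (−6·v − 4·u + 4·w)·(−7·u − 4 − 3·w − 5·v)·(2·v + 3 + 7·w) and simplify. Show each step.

124·u·v² + 218·u·v + 402·u·v·w + 138·v² + 72·v + 130·v·w + 206·v²·w − 38·v·w² + 60·v³ + 56·u²·v + 84·u² + 196·u²·w + 48·u + 64·u·w − 112·u·w² − 48·w − 148·w² − 84·w³

(−6·v − 4·u + 4·w)·(−7·u − 4 − 3·w − 5·v)·(2·v + 3 + 7·w)
= (42·u·v + 24·v + 18·v·w + 30·v² + 28·u² + 16·u + 12·u·w + 20·u·v − 28·u·w − 16·w − 12·w² − 20·v·w)·(2·v + 3 + 7·w)    [distributive law]
= (62·u·v + 24·v − 2·v·w + 30·v² + 28·u² + 16·u − 16·u·w − 16·w − 12·w²)·(2·v + 3 + 7·w)    [combine like terms]
= 124·u·v² + 186·u·v + 434·u·v·w + 48·v² + 72·v + 168·v·w − 4·v²·w − 6·v·w − 14·v·w² + 60·v³ + 90·v² + 210·v²·w + 56·u²·v + 84·u² + 196·u²·w + 32·u·v + 48·u + 112·u·w − 32·u·v·w − 48·u·w − 112·u·w² − 32·v·w − 48·w − 112·w² − 24·v·w² − 36·w² − 84·w³    [distributive law]
= 124·u·v² + 218·u·v + 402·u·v·w + 138·v² + 72·v + 130·v·w + 206·v²·w − 38·v·w² + 60·v³ + 56·u²·v + 84·u² + 196·u²·w + 48·u + 64·u·w − 112·u·w² − 48·w − 148·w² − 84·w³    [combine like terms]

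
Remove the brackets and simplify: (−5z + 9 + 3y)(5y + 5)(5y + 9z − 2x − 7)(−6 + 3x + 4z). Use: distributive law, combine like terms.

720y^2z − 90xy^2z + 40y^2z^2 + 3710yz^2 − 475xyz^2 − 900yz^3 + 990xyz + 150x^2yz − 4320yz + 3670z^2 − 475xz^2 − 900z^3 + 1080xz + 150x^2z − 4740z − 1170y^2 + 765xy^2 + 135xy − 360x^2y + 1170y − 405x − 270x^2 + 1890 − 450y^3 + 225xy^3 + 300y^3z − 90x^2y^2

(−5z + 9 + 3y)(5y + 5)(5y + 9z − 2x − 7)(−6 + 3x + 4z)
= (−25yz − 25z + 45y + 45 + 15y^2 + 15y)(5y + 9z − 2x − 7)(−6 + 3x + 4z)    [distributive law]
= (−25yz − 25z + 60y + 45 + 15y^2)(5y + 9z − 2x − 7)(−6 + 3x + 4z)    [combine like terms]
= (−125y^2z − 225yz^2 + 50xyz + 175yz − 125yz − 225z^2 + 50xz + 175z + 300y^2 + 540yz − 120xy − 420y + 225y + 405z − 90x − 315 + 75y^3 + 135y^2z − 30xy^2 − 105y^2)(−6 + 3x + 4z)    [distributive law]
= (10y^2z − 225yz^2 + 50xyz + 590yz − 225z^2 + 50xz + 580z + 195y^2 − 120xy − 195y − 90x − 315 + 75y^3 − 30xy^2)(−6 + 3x + 4z)    [combine like terms]
= −60y^2z + 30xy^2z + 40y^2z^2 + 1350yz^2 − 675xyz^2 − 900yz^3 − 300xyz + 150x^2yz + 200xyz^2 − 3540yz + 1770xyz + 2360yz^2 + 1350z^2 − 675xz^2 − 900z^3 − 300xz + 150x^2z + 200xz^2 − 3480z + 1740xz + 2320z^2 − 1170y^2 + 585xy^2 + 780y^2z + 720xy − 360x^2y − 480xyz + 1170y − 585xy − 780yz + 540x − 270x^2 − 360xz + 1890 − 945x − 1260z − 450y^3 + 225xy^3 + 300y^3z + 180xy^2 − 90x^2y^2 − 120xy^2z    [distributive law]
= 720y^2z − 90xy^2z + 40y^2z^2 + 3710yz^2 − 475xyz^2 − 900yz^3 + 990xyz + 150x^2yz − 4320yz + 3670z^2 − 475xz^2 − 900z^3 + 1080xz + 150x^2z − 4740z − 1170y^2 + 765xy^2 + 135xy − 360x^2y + 1170y − 405x − 270x^2 + 1890 − 450y^3 + 225xy^3 + 300y^3z − 90x^2y^2    [combine like terms]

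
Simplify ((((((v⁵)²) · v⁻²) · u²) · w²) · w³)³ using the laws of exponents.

((((((v⁵)²) · v⁻²) · u²) · w²) · w³)³
= ((((((v⁵)²) · v⁻²) · u²) · w²)³) · ((w³)³)    [power of a product]
= ((((((v⁵)²) · v⁻²) · u²)³) · ((w²)³)) · ((w³)³)    [power of a product]
= ((((((v⁵)²) · v⁻²)³) · ((u²)³)) · ((w²)³)) · ((w³)³)    [power of a product]
= ((((((v⁵)²)³) · ((v⁻²)³)) · ((u²)³)) · ((w²)³)) · ((w³)³)    [power of a product]
= (((((v⁵)⁶) · ((v⁻²)³)) · ((u²)³)) · ((w²)³)) · ((w³)³)    [power of a power]
= (((v³⁰ · ((v⁻²)³)) · ((u²)³)) · ((w²)³)) · ((w³)³)    [power of a power]
= (((v³⁰ · v⁻⁶) · ((u²)³)) · ((w²)³)) · ((w³)³)    [power of a power]
= ((v²⁴ · ((u²)³)) · ((w²)³)) · ((w³)³)    [product of powers]
= ((v²⁴ · u⁶) · ((w²)³)) · ((w³)³)    [power of a power]
= ((v²⁴ · u⁶) · w⁶) · ((w³)³)    [power of a power]
= ((v²⁴ · u⁶) · w⁶) · w⁹    [power of a power]
= u⁶v²⁴w¹⁵    [product of powers]

u⁶v²⁴w¹⁵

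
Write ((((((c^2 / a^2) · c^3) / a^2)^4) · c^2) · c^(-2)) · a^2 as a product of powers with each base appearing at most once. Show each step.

((((((c^2 / a^2) · c^3) / a^2)^4) · c^2) · c^(-2)) · a^2
= ((((((c^2 / a^2) · c^3)^4) / ((a^2)^4)) · c^2) · c^(-2)) · a^2    [power of a quotient]
= ((((((c^2 / a^2)^4) · ((c^3)^4)) / ((a^2)^4)) · c^2) · c^(-2)) · a^2    [power of a product]
= (((((((c^2)^4) / ((a^2)^4)) · ((c^3)^4)) / ((a^2)^4)) · c^2) · c^(-2)) · a^2    [power of a quotient]
= (((((c^8 / ((a^2)^4)) · ((c^3)^4)) / ((a^2)^4)) · c^2) · c^(-2)) · a^2    [power of a power]
= (((((c^8 / a^8) · ((c^3)^4)) / ((a^2)^4)) · c^2) · c^(-2)) · a^2    [power of a power]
= (((((c^8 / a^8) · c^12) / ((a^2)^4)) · c^2) · c^(-2)) · a^2    [power of a power]
= (((((c^8 / a^8) · c^12) / a^8) · c^2) · c^(-2)) · a^2    [power of a power]
= a^(-14)·c^20    [quotient of powers; product of powers]

a^(-14)·c^20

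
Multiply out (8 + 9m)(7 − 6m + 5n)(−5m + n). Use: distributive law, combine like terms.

(8 + 9m)(7 − 6m + 5n)(−5m + n)
= (56 − 48m + 40n + 63m − 54m^2 + 45mn)(−5m + n)    [distributive law]
= (56 + 15m + 40n − 54m^2 + 45mn)(−5m + n)    [combine like terms]
= −280m + 56n − 75m^2 + 15mn − 200mn + 40n^2 + 270m^3 − 54m^2n − 225m^2n + 45mn^2    [distributive law]
= −280m + 56n − 75m^2 − 185mn + 40n^2 + 270m^3 − 279m^2n + 45mn^2    [combine like terms]

−280m + 56n − 75m^2 − 185mn + 40n^2 + 270m^3 − 279m^2n + 45mn^2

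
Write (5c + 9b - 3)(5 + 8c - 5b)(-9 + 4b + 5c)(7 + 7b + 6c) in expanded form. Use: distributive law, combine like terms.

(5c + 9b - 3)(5 + 8c - 5b)(-9 + 4b + 5c)(7 + 7b + 6c)
= (25c + 40c^2 - 25bc + 45b + 72bc - 45b^2 - 15 - 24c + 15b)(-9 + 4b + 5c)(7 + 7b + 6c)    [distributive law]
= (c + 40c^2 + 47bc + 60b - 45b^2 - 15)(-9 + 4b + 5c)(7 + 7b + 6c)    [combine like terms]
= (-9c + 4bc + 5c^2 - 360c^2 + 160bc^2 + 200c^3 - 423bc + 188b^2c + 235bc^2 - 540b + 240b^2 + 300bc + 405b^2 - 180b^3 - 225b^2c + 135 - 60b - 75c)(7 + 7b + 6c)    [distributive law]
= (-84c - 119bc - 355c^2 + 395bc^2 + 200c^3 - 37b^2c - 600b + 645b^2 - 180b^3 + 135)(7 + 7b + 6c)    [combine like terms]
= -588c - 588bc - 504c^2 - 833bc - 833b^2c - 714bc^2 - 2485c^2 - 2485bc^2 - 2130c^3 + 2765bc^2 + 2765b^2c^2 + 2370bc^3 + 1400c^3 + 1400bc^3 + 1200c^4 - 259b^2c - 259b^3c - 222b^2c^2 - 4200b - 4200b^2 - 3600bc + 4515b^2 + 4515b^3 + 3870b^2c - 1260b^3 - 1260b^4 - 1080b^3c + 945 + 945b + 810c    [distributive law]
= 222c - 5021bc - 2989c^2 + 2778b^2c - 434bc^2 - 730c^3 + 2543b^2c^2 + 3770bc^3 + 1200c^4 - 1339b^3c - 3255b + 315b^2 + 3255b^3 - 1260b^4 + 945    [combine like terms]

222c - 5021bc - 2989c^2 + 2778b^2c - 434bc^2 - 730c^3 + 2543b^2c^2 + 3770bc^3 + 1200c^4 - 1339b^3c - 3255b + 315b^2 + 3255b^3 - 1260b^4 + 945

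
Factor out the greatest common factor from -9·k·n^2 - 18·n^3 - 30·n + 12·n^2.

3·n(-3·k·n - 6·n^2 - 10 + 4·n)

-9·k·n^2 - 18·n^3 - 30·n + 12·n^2
= 3(-3·k·n^2 - 6·n^3 - 10·n + 4·n^2)    [factor out 3]
= 3·n(-3·k·n - 6·n^2 - 10 + 4·n)    [factor out n]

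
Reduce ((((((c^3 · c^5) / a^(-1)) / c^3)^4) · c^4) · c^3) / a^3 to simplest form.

((((((c^3 · c^5) / a^(-1)) / c^3)^4) · c^4) · c^3) / a^3
= ((((((c^3 · c^5) / a^(-1))^4) / ((c^3)^4)) · c^4) · c^3) / a^3    [power of a quotient]
= ((((((c^3 · c^5)^4) / ((a^(-1))^4)) / ((c^3)^4)) · c^4) · c^3) / a^3    [power of a quotient]
= (((((((c^3)^4) · ((c^5)^4)) / ((a^(-1))^4)) / ((c^3)^4)) · c^4) · c^3) / a^3    [power of a product]
= (((((c^12 · ((c^5)^4)) / ((a^(-1))^4)) / ((c^3)^4)) · c^4) · c^3) / a^3    [power of a power]
= (((((c^12 · c^20) / ((a^(-1))^4)) / ((c^3)^4)) · c^4) · c^3) / a^3    [power of a power]
= ((((c^32 / ((a^(-1))^4)) / ((c^3)^4)) · c^4) · c^3) / a^3    [product of powers]
= ((((c^32 / a^(-4)) / ((c^3)^4)) · c^4) · c^3) / a^3    [power of a power]
= ((((c^32 / a^(-4)) / c^12) · c^4) · c^3) / a^3    [power of a power]
= a·c^27    [quotient of powers; product of powers]

a·c^27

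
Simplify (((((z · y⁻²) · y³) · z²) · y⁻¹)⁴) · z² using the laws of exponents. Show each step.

(((((z · y⁻²) · y³) · z²) · y⁻¹)⁴) · z²
= (((((z · y⁻²) · y³) · z²)⁴) · ((y⁻¹)⁴)) · z²    [power of a product]
= (((((z · y⁻²) · y³)⁴) · ((z²)⁴)) · ((y⁻¹)⁴)) · z²    [power of a product]
= (((((z · y⁻²)⁴) · ((y³)⁴)) · ((z²)⁴)) · ((y⁻¹)⁴)) · z²    [power of a product]
= (((((z⁴) · ((y⁻²)⁴)) · ((y³)⁴)) · ((z²)⁴)) · ((y⁻¹)⁴)) · z²    [power of a product]
= ((((z⁴ · y⁻⁸) · ((y³)⁴)) · ((z²)⁴)) · ((y⁻¹)⁴)) · z²    [power of a power]
= ((((z⁴ · y⁻⁸) · y¹²) · ((z²)⁴)) · ((y⁻¹)⁴)) · z²    [power of a power]
= ((((z⁴ · y⁻⁸) · y¹²) · z⁸) · ((y⁻¹)⁴)) · z²    [power of a power]
= ((((z⁴ · y⁻⁸) · y¹²) · z⁸) · y⁻⁴) · z²    [power of a power]
= z¹⁴    [product of powers]

z¹⁴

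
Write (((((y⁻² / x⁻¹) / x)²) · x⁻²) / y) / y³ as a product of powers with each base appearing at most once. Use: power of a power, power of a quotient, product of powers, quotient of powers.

(((((y⁻² / x⁻¹) / x)²) · x⁻²) / y) / y³
= (((((y⁻² / x⁻¹)²) / (x²)) · x⁻²) / y) / y³    [power of a quotient]
= ((((((y⁻²)²) / ((x⁻¹)²)) / (x²)) · x⁻²) / y) / y³    [power of a quotient]
= ((((y⁻⁴ / ((x⁻¹)²)) / (x²)) · x⁻²) / y) / y³    [power of a power]
= ((((y⁻⁴ / x⁻²) / (x²)) · x⁻²) / y) / y³    [power of a power]
= x⁻²y⁻⁸    [quotient of powers; product of powers]

x⁻²y⁻⁸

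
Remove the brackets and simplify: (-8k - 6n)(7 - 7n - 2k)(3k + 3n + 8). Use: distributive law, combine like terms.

(-8k - 6n)(7 - 7n - 2k)(3k + 3n + 8)
= (-56k + 56kn + 16k^2 - 42n + 42n^2 + 12kn)(3k + 3n + 8)    [distributive law]
= (-56k + 68kn + 16k^2 - 42n + 42n^2)(3k + 3n + 8)    [combine like terms]
= -168k^2 - 168kn - 448k + 204k^2n + 204kn^2 + 544kn + 48k^3 + 48k^2n + 128k^2 - 126kn - 126n^2 - 336n + 126kn^2 + 126n^3 + 336n^2    [distributive law]
= -40k^2 + 250kn - 448k + 252k^2n + 330kn^2 + 48k^3 + 210n^2 - 336n + 126n^3    [combine like terms]

-40k^2 + 250kn - 448k + 252k^2n + 330kn^2 + 48k^3 + 210n^2 - 336n + 126n^3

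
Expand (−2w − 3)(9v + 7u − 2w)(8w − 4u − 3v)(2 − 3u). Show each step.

−312vw^2 + 468uvw^2 + 930uvw − 342u^2vw + 108v^2w − 162uv^2w − 400uw^2 + 384u^2w^2 + 688u^2w − 168u^3w + 64w^3 − 96uw^3 − 468vw + 342uv − 513u^2v + 162v^2 − 243uv^2 − 384uw + 168u^2 − 252u^3 + 96w^2

(−2w − 3)(9v + 7u − 2w)(8w − 4u − 3v)(2 − 3u)
= (−18vw − 14uw + 4w^2 − 27v − 21u + 6w)(8w − 4u − 3v)(2 − 3u)    [distributive law]
= (−144vw^2 + 72uvw + 54v^2w − 112uw^2 + 56u^2w + 42uvw + 32w^3 − 16uw^2 − 12vw^2 − 216vw + 108uv + 81v^2 − 168uw + 84u^2 + 63uv + 48w^2 − 24uw − 18vw)(2 − 3u)    [distributive law]
= (−156vw^2 + 114uvw + 54v^2w − 128uw^2 + 56u^2w + 32w^3 − 234vw + 171uv + 81v^2 − 192uw + 84u^2 + 48w^2)(2 − 3u)    [combine like terms]
= −312vw^2 + 468uvw^2 + 228uvw − 342u^2vw + 108v^2w − 162uv^2w − 256uw^2 + 384u^2w^2 + 112u^2w − 168u^3w + 64w^3 − 96uw^3 − 468vw + 702uvw + 342uv − 513u^2v + 162v^2 − 243uv^2 − 384uw + 576u^2w + 168u^2 − 252u^3 + 96w^2 − 144uw^2    [distributive law]
= −312vw^2 + 468uvw^2 + 930uvw − 342u^2vw + 108v^2w − 162uv^2w − 400uw^2 + 384u^2w^2 + 688u^2w − 168u^3w + 64w^3 − 96uw^3 − 468vw + 342uv − 513u^2v + 162v^2 − 243uv^2 − 384uw + 168u^2 − 252u^3 + 96w^2    [combine like terms]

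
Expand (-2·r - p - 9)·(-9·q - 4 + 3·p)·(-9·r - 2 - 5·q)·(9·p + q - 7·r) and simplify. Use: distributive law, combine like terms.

-1047·p·q·r^2 + 468·q^2·r^2 + 1134·q·r^3 - 7705·p·q·r + 2030·q^2·r + 5563·q·r^2 - 546·p·q^2·r - 90·q^3·r - 2181·p·r^2 + 504·r^3 - 3382·p·r + 2054·q·r + 2380·r^2 + 297·p^2·r^2 - 378·p·r^3 + 1929·p^2·r - 537·p^2·q·r + 879·p^2·q - 3548·p·q^2 - 390·p^2·q^2 - 45·p·q^3 + 414·p^2 - 3032·p·q + 243·p^3·r + 54·p^3 + 135·p^3·q - 342·q^2 - 405·q^3 - 648·p - 72·q + 504·r

(-2·r - p - 9)·(-9·q - 4 + 3·p)·(-9·r - 2 - 5·q)·(9·p + q - 7·r)
= (18·q·r + 8·r - 6·p·r + 9·p·q + 4·p - 3·p^2 + 81·q + 36 - 27·p)·(-9·r - 2 - 5·q)·(9·p + q - 7·r)    [distributive law]
= (18·q·r + 8·r - 6·p·r + 9·p·q - 23·p - 3·p^2 + 81·q + 36)·(-9·r - 2 - 5·q)·(9·p + q - 7·r)    [combine like terms]
= (-162·q·r^2 - 36·q·r - 90·q^2·r - 72·r^2 - 16·r - 40·q·r + 54·p·r^2 + 12·p·r + 30·p·q·r - 81·p·q·r - 18·p·q - 45·p·q^2 + 207·p·r + 46·p + 115·p·q + 27·p^2·r + 6·p^2 + 15·p^2·q - 729·q·r - 162·q - 405·q^2 - 324·r - 72 - 180·q)·(9·p + q - 7·r)    [distributive law]
= (-162·q·r^2 - 805·q·r - 90·q^2·r - 72·r^2 - 340·r + 54·p·r^2 + 219·p·r - 51·p·q·r + 97·p·q - 45·p·q^2 + 46·p + 27·p^2·r + 6·p^2 + 15·p^2·q - 342·q - 405·q^2 - 72)·(9·p + q - 7·r)    [combine like terms]
= -1458·p·q·r^2 - 162·q^2·r^2 + 1134·q·r^3 - 7245·p·q·r - 805·q^2·r + 5635·q·r^2 - 810·p·q^2·r - 90·q^3·r + 630·q^2·r^2 - 648·p·r^2 - 72·q·r^2 + 504·r^3 - 3060·p·r - 340·q·r + 2380·r^2 + 486·p^2·r^2 + 54·p·q·r^2 - 378·p·r^3 + 1971·p^2·r + 219·p·q·r - 1533·p·r^2 - 459·p^2·q·r - 51·p·q^2·r + 357·p·q·r^2 + 873·p^2·q + 97·p·q^2 - 679·p·q·r - 405·p^2·q^2 - 45·p·q^3 + 315·p·q^2·r + 414·p^2 + 46·p·q - 322·p·r + 243·p^3·r + 27·p^2·q·r - 189·p^2·r^2 + 54·p^3 + 6·p^2·q - 42·p^2·r + 135·p^3·q + 15·p^2·q^2 - 105·p^2·q·r - 3078·p·q - 342·q^2 + 2394·q·r - 3645·p·q^2 - 405·q^3 + 2835·q^2·r - 648·p - 72·q + 504·r    [distributive law]
= -1047·p·q·r^2 + 468·q^2·r^2 + 1134·q·r^3 - 7705·p·q·r + 2030·q^2·r + 5563·q·r^2 - 546·p·q^2·r - 90·q^3·r - 2181·p·r^2 + 504·r^3 - 3382·p·r + 2054·q·r + 2380·r^2 + 297·p^2·r^2 - 378·p·r^3 + 1929·p^2·r - 537·p^2·q·r + 879·p^2·q - 3548·p·q^2 - 390·p^2·q^2 - 45·p·q^3 + 414·p^2 - 3032·p·q + 243·p^3·r + 54·p^3 + 135·p^3·q - 342·q^2 - 405·q^3 - 648·p - 72·q + 504·r    [combine like terms]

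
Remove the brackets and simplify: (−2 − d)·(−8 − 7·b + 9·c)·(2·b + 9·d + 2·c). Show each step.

32·b + 144·d + 32·c + 28·b^2 + 142·b·d − 8·b·c − 146·c·d − 36·c^2 + 72·d^2 + 14·b^2·d + 63·b·d^2 − 4·b·c·d − 81·c·d^2 − 18·c^2·d

(−2 − d)·(−8 − 7·b + 9·c)·(2·b + 9·d + 2·c)
= (16 + 14·b − 18·c + 8·d + 7·b·d − 9·c·d)·(2·b + 9·d + 2·c)    [distributive law]
= 32·b + 144·d + 32·c + 28·b^2 + 126·b·d + 28·b·c − 36·b·c − 162·c·d − 36·c^2 + 16·b·d + 72·d^2 + 16·c·d + 14·b^2·d + 63·b·d^2 + 14·b·c·d − 18·b·c·d − 81·c·d^2 − 18·c^2·d    [distributive law]
= 32·b + 144·d + 32·c + 28·b^2 + 142·b·d − 8·b·c − 146·c·d − 36·c^2 + 72·d^2 + 14·b^2·d + 63·b·d^2 − 4·b·c·d − 81·c·d^2 − 18·c^2·d    [combine like terms]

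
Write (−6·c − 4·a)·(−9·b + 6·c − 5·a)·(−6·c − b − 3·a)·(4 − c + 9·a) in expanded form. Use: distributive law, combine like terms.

−1152·b·c^2 + 288·b·c^3 − 2208·a·b·c^2 − 216·b^2·c + 54·b^2·c^2 − 450·a·b^2·c − 1536·a·b·c − 3328·a^2·b·c + 864·c^3 − 216·c^4 + 1872·a·c^3 + 288·a·c^2 + 786·a^2·c^2 − 552·a^2·c − 1182·a^3·c − 144·a·b^2 − 324·a^2·b^2 − 512·a^2·b − 1152·a^3·b − 240·a^3 − 540·a^4

(−6·c − 4·a)·(−9·b + 6·c − 5·a)·(−6·c − b − 3·a)·(4 − c + 9·a)
= (54·b·c − 36·c^2 + 30·a·c + 36·a·b − 24·a·c + 20·a^2)·(−6·c − b − 3·a)·(4 − c + 9·a)    [distributive law]
= (54·b·c − 36·c^2 + 6·a·c + 36·a·b + 20·a^2)·(−6·c − b − 3·a)·(4 − c + 9·a)    [combine like terms]
= (−324·b·c^2 − 54·b^2·c − 162·a·b·c + 216·c^3 + 36·b·c^2 + 108·a·c^2 − 36·a·c^2 − 6·a·b·c − 18·a^2·c − 216·a·b·c − 36·a·b^2 − 108·a^2·b − 120·a^2·c − 20·a^2·b − 60·a^3)·(4 − c + 9·a)    [distributive law]
= (−288·b·c^2 − 54·b^2·c − 384·a·b·c + 216·c^3 + 72·a·c^2 − 138·a^2·c − 36·a·b^2 − 128·a^2·b − 60·a^3)·(4 − c + 9·a)    [combine like terms]
= −1152·b·c^2 + 288·b·c^3 − 2592·a·b·c^2 − 216·b^2·c + 54·b^2·c^2 − 486·a·b^2·c − 1536·a·b·c + 384·a·b·c^2 − 3456·a^2·b·c + 864·c^3 − 216·c^4 + 1944·a·c^3 + 288·a·c^2 − 72·a·c^3 + 648·a^2·c^2 − 552·a^2·c + 138·a^2·c^2 − 1242·a^3·c − 144·a·b^2 + 36·a·b^2·c − 324·a^2·b^2 − 512·a^2·b + 128·a^2·b·c − 1152·a^3·b − 240·a^3 + 60·a^3·c − 540·a^4    [distributive law]
= −1152·b·c^2 + 288·b·c^3 − 2208·a·b·c^2 − 216·b^2·c + 54·b^2·c^2 − 450·a·b^2·c − 1536·a·b·c − 3328·a^2·b·c + 864·c^3 − 216·c^4 + 1872·a·c^3 + 288·a·c^2 + 786·a^2·c^2 − 552·a^2·c − 1182·a^3·c − 144·a·b^2 − 324·a^2·b^2 − 512·a^2·b − 1152·a^3·b − 240·a^3 − 540·a^4    [combine like terms]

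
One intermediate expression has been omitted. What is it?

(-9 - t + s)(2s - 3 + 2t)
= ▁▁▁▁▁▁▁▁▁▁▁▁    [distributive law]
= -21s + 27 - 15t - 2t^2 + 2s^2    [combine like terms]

Applying distributive law to the line above:

-18s + 27 - 18t - 2st + 3t - 2t^2 + 2s^2 - 3s + 2st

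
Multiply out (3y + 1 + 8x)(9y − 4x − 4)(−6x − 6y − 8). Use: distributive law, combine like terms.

−522xy² − 162y³ − 198y² − 168x²y − 246xy + 48y + 472x² + 312x + 32 + 192x³

(3y + 1 + 8x)(9y − 4x − 4)(−6x − 6y − 8)
= (27y² − 12xy − 12y + 9y − 4x − 4 + 72xy − 32x² − 32x)(−6x − 6y − 8)    [distributive law]
= (27y² + 60xy − 3y − 36x − 4 − 32x²)(−6x − 6y − 8)    [combine like terms]
= −162xy² − 162y³ − 216y² − 360x²y − 360xy² − 480xy + 18xy + 18y² + 24y + 216x² + 216xy + 288x + 24x + 24y + 32 + 192x³ + 192x²y + 256x²    [distributive law]
= −522xy² − 162y³ − 198y² − 168x²y − 246xy + 48y + 472x² + 312x + 32 + 192x³    [combine like terms]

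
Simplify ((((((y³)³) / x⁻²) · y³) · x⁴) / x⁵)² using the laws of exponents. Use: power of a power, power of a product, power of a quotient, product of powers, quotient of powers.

((((((y³)³) / x⁻²) · y³) · x⁴) / x⁵)²
= ((((((y³)³) / x⁻²) · y³) · x⁴)²) / ((x⁵)²)    [power of a quotient]
= ((((((y³)³) / x⁻²) · y³)²) · ((x⁴)²)) / ((x⁵)²)    [power of a product]
= ((((((y³)³) / x⁻²)²) · ((y³)²)) · ((x⁴)²)) / ((x⁵)²)    [power of a product]
= ((((((y³)³)²) / ((x⁻²)²)) · ((y³)²)) · ((x⁴)²)) / ((x⁵)²)    [power of a quotient]
= (((((y³)⁶) / ((x⁻²)²)) · ((y³)²)) · ((x⁴)²)) / ((x⁵)²)    [power of a power]
= (((y¹⁸ / ((x⁻²)²)) · ((y³)²)) · ((x⁴)²)) / ((x⁵)²)    [power of a power]
= (((y¹⁸ / x⁻⁴) · ((y³)²)) · ((x⁴)²)) / ((x⁵)²)    [power of a power]
= (((y¹⁸ / x⁻⁴) · y⁶) · ((x⁴)²)) / ((x⁵)²)    [power of a power]
= (((y¹⁸ / x⁻⁴) · y⁶) · x⁸) / ((x⁵)²)    [power of a power]
= (((y¹⁸ / x⁻⁴) · y⁶) · x⁸) / x¹⁰    [power of a power]
= x²y²⁴    [quotient of powers; product of powers]

x²y²⁴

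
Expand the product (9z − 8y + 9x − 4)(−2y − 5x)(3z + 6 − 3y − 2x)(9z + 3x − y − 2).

−486yz^3 + 2106xyz^2 + 972y^2z^2 − 648yz^2 − 12xyz + 528y^2z + 600yz − 813xy^2z − 534y^3z + 1575x^2yz − 1215xz^3 − 810x^2z^2 − 1620xz^2 − 3330x^2z + 1500xz + 675x^3z + 356xy^2 + 24y^3 − 192y^2 − 46xy^3 + 48y^4 − 385x^2y^2 + 296x^2y − 88xy + 183x^3y − 1110x^3 + 980x^2 + 270x^4 − 96y − 240x

(9z − 8y + 9x − 4)(−2y − 5x)(3z + 6 − 3y − 2x)(9z + 3x − y − 2)
= (−18yz − 45xz + 16y^2 + 40xy − 18xy − 45x^2 + 8y + 20x)(3z + 6 − 3y − 2x)(9z + 3x − y − 2)    [distributive law]
= (−18yz − 45xz + 16y^2 + 22xy − 45x^2 + 8y + 20x)(3z + 6 − 3y − 2x)(9z + 3x − y − 2)    [combine like terms]
= (−54yz^2 − 108yz + 54y^2z + 36xyz − 135xz^2 − 270xz + 135xyz + 90x^2z + 48y^2z + 96y^2 − 48y^3 − 32xy^2 + 66xyz + 132xy − 66xy^2 − 44x^2y − 135x^2z − 270x^2 + 135x^2y + 90x^3 + 24yz + 48y − 24y^2 − 16xy + 60xz + 120x − 60xy − 40x^2)(9z + 3x − y − 2)    [distributive law]
= (−54yz^2 − 84yz + 102y^2z + 237xyz − 135xz^2 − 210xz − 45x^2z + 72y^2 − 48y^3 − 98xy^2 + 56xy + 91x^2y − 310x^2 + 90x^3 + 48y + 120x)(9z + 3x − y − 2)    [combine like terms]
= −486yz^3 − 162xyz^2 + 54y^2z^2 + 108yz^2 − 756yz^2 − 252xyz + 84y^2z + 168yz + 918y^2z^2 + 306xy^2z − 102y^3z − 204y^2z + 2133xyz^2 + 711x^2yz − 237xy^2z − 474xyz − 1215xz^3 − 405x^2z^2 + 135xyz^2 + 270xz^2 − 1890xz^2 − 630x^2z + 210xyz + 420xz − 405x^2z^2 − 135x^3z + 45x^2yz + 90x^2z + 648y^2z + 216xy^2 − 72y^3 − 144y^2 − 432y^3z − 144xy^3 + 48y^4 + 96y^3 − 882xy^2z − 294x^2y^2 + 98xy^3 + 196xy^2 + 504xyz + 168x^2y − 56xy^2 − 112xy + 819x^2yz + 273x^3y − 91x^2y^2 − 182x^2y − 2790x^2z − 930x^3 + 310x^2y + 620x^2 + 810x^3z + 270x^4 − 90x^3y − 180x^3 + 432yz + 144xy − 48y^2 − 96y + 1080xz + 360x^2 − 120xy − 240x    [distributive law]
= −486yz^3 + 2106xyz^2 + 972y^2z^2 − 648yz^2 − 12xyz + 528y^2z + 600yz − 813xy^2z − 534y^3z + 1575x^2yz − 1215xz^3 − 810x^2z^2 − 1620xz^2 − 3330x^2z + 1500xz + 675x^3z + 356xy^2 + 24y^3 − 192y^2 − 46xy^3 + 48y^4 − 385x^2y^2 + 296x^2y − 88xy + 183x^3y − 1110x^3 + 980x^2 + 270x^4 − 96y − 240x    [combine like terms]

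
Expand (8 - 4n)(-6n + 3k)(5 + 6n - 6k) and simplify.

-240n - 168n^2 + 372kn + 120k - 144k^2 + 144n^3 - 216kn^2 + 72k^2n

(8 - 4n)(-6n + 3k)(5 + 6n - 6k)
= (-48n + 24k + 24n^2 - 12kn)(5 + 6n - 6k)    [distributive law]
= -240n - 288n^2 + 288kn + 120k + 144kn - 144k^2 + 120n^2 + 144n^3 - 144kn^2 - 60kn - 72kn^2 + 72k^2n    [distributive law]
= -240n - 168n^2 + 372kn + 120k - 144k^2 + 144n^3 - 216kn^2 + 72k^2n    [combine like terms]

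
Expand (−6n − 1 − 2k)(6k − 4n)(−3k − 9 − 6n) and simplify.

(−6n − 1 − 2k)(6k − 4n)(−3k − 9 − 6n)
= (−36kn + 24n^2 − 6k + 4n − 12k^2 + 8kn)(−3k − 9 − 6n)    [distributive law]
= (−28kn + 24n^2 − 6k + 4n − 12k^2)(−3k − 9 − 6n)    [combine like terms]
= 84k^2n + 252kn + 168kn^2 − 72kn^2 − 216n^2 − 144n^3 + 18k^2 + 54k + 36kn − 12kn − 36n − 24n^2 + 36k^3 + 108k^2 + 72k^2n    [distributive law]
= 156k^2n + 276kn + 96kn^2 − 240n^2 − 144n^3 + 126k^2 + 54k − 36n + 36k^3    [combine like terms]

156k^2n + 276kn + 96kn^2 − 240n^2 − 144n^3 + 126k^2 + 54k − 36n + 36k^3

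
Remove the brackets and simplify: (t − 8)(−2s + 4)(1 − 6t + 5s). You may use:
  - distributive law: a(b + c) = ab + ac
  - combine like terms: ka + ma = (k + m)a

−78st + 12st^2 − 10s^2t + 196t − 24t^2 − 144s + 80s^2 − 32

(t − 8)(−2s + 4)(1 − 6t + 5s)
= (−2st + 4t + 16s − 32)(1 − 6t + 5s)    [distributive law]
= −2st + 12st^2 − 10s^2t + 4t − 24t^2 + 20st + 16s − 96st + 80s^2 − 32 + 192t − 160s    [distributive law]
= −78st + 12st^2 − 10s^2t + 196t − 24t^2 − 144s + 80s^2 − 32    [combine like terms]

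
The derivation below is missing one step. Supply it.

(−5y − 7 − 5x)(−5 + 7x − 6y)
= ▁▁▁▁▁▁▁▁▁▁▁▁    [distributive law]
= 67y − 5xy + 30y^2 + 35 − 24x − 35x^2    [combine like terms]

After distributive law, the bracketed line is:

25y − 35xy + 30y^2 + 35 − 49x + 42y + 25x − 35x^2 + 30xy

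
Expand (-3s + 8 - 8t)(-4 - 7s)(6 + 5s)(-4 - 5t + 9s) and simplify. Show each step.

(-3s + 8 - 8t)(-4 - 7s)(6 + 5s)(-4 - 5t + 9s)
= (12s + 21s^2 - 32 - 56s + 32t + 56st)(6 + 5s)(-4 - 5t + 9s)    [distributive law]
= (-44s + 21s^2 - 32 + 32t + 56st)(6 + 5s)(-4 - 5t + 9s)    [combine like terms]
= (-264s - 220s^2 + 126s^2 + 105s^3 - 192 - 160s + 192t + 160st + 336st + 280s^2t)(-4 - 5t + 9s)    [distributive law]
= (-424s - 94s^2 + 105s^3 - 192 + 192t + 496st + 280s^2t)(-4 - 5t + 9s)    [combine like terms]
= 1696s + 2120st - 3816s^2 + 376s^2 + 470s^2t - 846s^3 - 420s^3 - 525s^3t + 945s^4 + 768 + 960t - 1728s - 768t - 960t^2 + 1728st - 1984st - 2480st^2 + 4464s^2t - 1120s^2t - 1400s^2t^2 + 2520s^3t    [distributive law]
= -32s + 1864st - 3440s^2 + 3814s^2t - 1266s^3 + 1995s^3t + 945s^4 + 768 + 192t - 960t^2 - 2480st^2 - 1400s^2t^2    [combine like terms]

-32s + 1864st - 3440s^2 + 3814s^2t - 1266s^3 + 1995s^3t + 945s^4 + 768 + 192t - 960t^2 - 2480st^2 - 1400s^2t^2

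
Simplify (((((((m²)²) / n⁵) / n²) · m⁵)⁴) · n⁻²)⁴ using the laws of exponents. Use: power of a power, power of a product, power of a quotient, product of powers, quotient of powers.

(((((((m²)²) / n⁵) / n²) · m⁵)⁴) · n⁻²)⁴
= (((((((m²)²) / n⁵) / n²) · m⁵)⁴)⁴) · ((n⁻²)⁴)    [power of a product]
= ((((((m²)²) / n⁵) / n²) · m⁵)¹⁶) · ((n⁻²)⁴)    [power of a power]
= ((((((m²)²) / n⁵) / n²)¹⁶) · ((m⁵)¹⁶)) · ((n⁻²)⁴)    [power of a product]
= ((((((m²)²) / n⁵)¹⁶) / ((n²)¹⁶)) · ((m⁵)¹⁶)) · ((n⁻²)⁴)    [power of a quotient]
= ((((((m²)²)¹⁶) / ((n⁵)¹⁶)) / ((n²)¹⁶)) · ((m⁵)¹⁶)) · ((n⁻²)⁴)    [power of a quotient]
= (((((m²)³²) / ((n⁵)¹⁶)) / ((n²)¹⁶)) · ((m⁵)¹⁶)) · ((n⁻²)⁴)    [power of a power]
= (((m⁶⁴ / ((n⁵)¹⁶)) / ((n²)¹⁶)) · ((m⁵)¹⁶)) · ((n⁻²)⁴)    [power of a power]
= (((m⁶⁴ / n⁸⁰) / ((n²)¹⁶)) · ((m⁵)¹⁶)) · ((n⁻²)⁴)    [power of a power]
= (((m⁶⁴ / n⁸⁰) / n³²) · ((m⁵)¹⁶)) · ((n⁻²)⁴)    [power of a power]
= (((m⁶⁴ / n⁸⁰) / n³²) · m⁸⁰) · ((n⁻²)⁴)    [power of a power]
= (((m⁶⁴ / n⁸⁰) / n³²) · m⁸⁰) · n⁻⁸    [power of a power]
= m¹⁴⁴n⁻¹²⁰    [quotient of powers; product of powers]

m¹⁴⁴n⁻¹²⁰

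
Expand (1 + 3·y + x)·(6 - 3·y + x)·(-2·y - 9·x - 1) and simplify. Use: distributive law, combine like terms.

-27·y - 61·x - 6 - 21·y^2 - 149·x·y - 64·x^2 + 18·y^3 + 81·x·y^2 - 2·x^2·y - 9·x^3

(1 + 3·y + x)·(6 - 3·y + x)·(-2·y - 9·x - 1)
= (6 - 3·y + x + 18·y - 9·y^2 + 3·x·y + 6·x - 3·x·y + x^2)·(-2·y - 9·x - 1)    [distributive law]
= (6 + 15·y + 7·x - 9·y^2 + x^2)·(-2·y - 9·x - 1)    [combine like terms]
= -12·y - 54·x - 6 - 30·y^2 - 135·x·y - 15·y - 14·x·y - 63·x^2 - 7·x + 18·y^3 + 81·x·y^2 + 9·y^2 - 2·x^2·y - 9·x^3 - x^2    [distributive law]
= -27·y - 61·x - 6 - 21·y^2 - 149·x·y - 64·x^2 + 18·y^3 + 81·x·y^2 - 2·x^2·y - 9·x^3    [combine like terms]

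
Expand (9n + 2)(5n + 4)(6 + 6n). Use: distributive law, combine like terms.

546n^2 + 270n^3 + 324n + 48

(9n + 2)(5n + 4)(6 + 6n)
= (45n^2 + 36n + 10n + 8)(6 + 6n)    [distributive law]
= (45n^2 + 46n + 8)(6 + 6n)    [combine like terms]
= 270n^2 + 270n^3 + 276n + 276n^2 + 48 + 48n    [distributive law]
= 546n^2 + 270n^3 + 324n + 48    [combine like terms]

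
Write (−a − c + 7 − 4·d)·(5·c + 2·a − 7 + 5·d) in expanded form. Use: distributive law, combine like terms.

−7·a·c − 2·a² + 21·a − 13·a·d − 5·c² + 42·c − 25·c·d − 49 + 63·d − 20·d²

(−a − c + 7 − 4·d)·(5·c + 2·a − 7 + 5·d)
= −5·a·c − 2·a² + 7·a − 5·a·d − 5·c² − 2·a·c + 7·c − 5·c·d + 35·c + 14·a − 49 + 35·d − 20·c·d − 8·a·d + 28·d − 20·d²    [distributive law]
= −7·a·c − 2·a² + 21·a − 13·a·d − 5·c² + 42·c − 25·c·d − 49 + 63·d − 20·d²    [combine like terms]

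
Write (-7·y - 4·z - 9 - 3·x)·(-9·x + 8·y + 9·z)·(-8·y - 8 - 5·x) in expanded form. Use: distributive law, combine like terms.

(-7·y - 4·z - 9 - 3·x)·(-9·x + 8·y + 9·z)·(-8·y - 8 - 5·x)
= (63·x·y - 56·y^2 - 63·y·z + 36·x·z - 32·y·z - 36·z^2 + 81·x - 72·y - 81·z + 27·x^2 - 24·x·y - 27·x·z)·(-8·y - 8 - 5·x)    [distributive law]
= (39·x·y - 56·y^2 - 95·y·z + 9·x·z - 36·z^2 + 81·x - 72·y - 81·z + 27·x^2)·(-8·y - 8 - 5·x)    [combine like terms]
= -312·x·y^2 - 312·x·y - 195·x^2·y + 448·y^3 + 448·y^2 + 280·x·y^2 + 760·y^2·z + 760·y·z + 475·x·y·z - 72·x·y·z - 72·x·z - 45·x^2·z + 288·y·z^2 + 288·z^2 + 180·x·z^2 - 648·x·y - 648·x - 405·x^2 + 576·y^2 + 576·y + 360·x·y + 648·y·z + 648·z + 405·x·z - 216·x^2·y - 216·x^2 - 135·x^3    [distributive law]
= -32·x·y^2 - 600·x·y - 411·x^2·y + 448·y^3 + 1024·y^2 + 760·y^2·z + 1408·y·z + 403·x·y·z + 333·x·z - 45·x^2·z + 288·y·z^2 + 288·z^2 + 180·x·z^2 - 648·x - 621·x^2 + 576·y + 648·z - 135·x^3    [combine like terms]

-32·x·y^2 - 600·x·y - 411·x^2·y + 448·y^3 + 1024·y^2 + 760·y^2·z + 1408·y·z + 403·x·y·z + 333·x·z - 45·x^2·z + 288·y·z^2 + 288·z^2 + 180·x·z^2 - 648·x - 621·x^2 + 576·y + 648·z - 135·x^3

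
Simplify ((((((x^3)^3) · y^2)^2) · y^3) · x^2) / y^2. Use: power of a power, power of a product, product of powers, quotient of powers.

x^20y^5

((((((x^3)^3) · y^2)^2) · y^3) · x^2) / y^2
= ((((((x^3)^3)^2) · ((y^2)^2)) · y^3) · x^2) / y^2    [power of a product]
= (((((x^3)^6) · ((y^2)^2)) · y^3) · x^2) / y^2    [power of a power]
= (((x^18 · ((y^2)^2)) · y^3) · x^2) / y^2    [power of a power]
= (((x^18 · y^4) · y^3) · x^2) / y^2    [power of a power]
= x^20y^5    [quotient of powers; product of powers]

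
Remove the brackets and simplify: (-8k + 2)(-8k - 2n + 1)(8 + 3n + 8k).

(-8k + 2)(-8k - 2n + 1)(8 + 3n + 8k)
= (64k^2 + 16kn - 8k - 16k - 4n + 2)(8 + 3n + 8k)    [distributive law]
= (64k^2 + 16kn - 24k - 4n + 2)(8 + 3n + 8k)    [combine like terms]
= 512k^2 + 192k^2n + 512k^3 + 128kn + 48kn^2 + 128k^2n - 192k - 72kn - 192k^2 - 32n - 12n^2 - 32kn + 16 + 6n + 16k    [distributive law]
= 320k^2 + 320k^2n + 512k^3 + 24kn + 48kn^2 - 176k - 26n - 12n^2 + 16    [combine like terms]

320k^2 + 320k^2n + 512k^3 + 24kn + 48kn^2 - 176k - 26n - 12n^2 + 16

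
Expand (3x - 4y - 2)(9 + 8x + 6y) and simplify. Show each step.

(3x - 4y - 2)(9 + 8x + 6y)
= 27x + 24x^2 + 18xy - 36y - 32xy - 24y^2 - 18 - 16x - 12y    [distributive law]
= 11x + 24x^2 - 14xy - 48y - 24y^2 - 18    [combine like terms]

11x + 24x^2 - 14xy - 48y - 24y^2 - 18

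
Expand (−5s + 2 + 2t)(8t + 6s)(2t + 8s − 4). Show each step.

72st² − 284s²t + 264st − 240s³ + 216s² − 32t² − 64t − 48s + 32t³

(−5s + 2 + 2t)(8t + 6s)(2t + 8s − 4)
= (−40st − 30s² + 16t + 12s + 16t² + 12st)(2t + 8s − 4)    [distributive law]
= (−28st − 30s² + 16t + 12s + 16t²)(2t + 8s − 4)    [combine like terms]
= −56st² − 224s²t + 112st − 60s²t − 240s³ + 120s² + 32t² + 128st − 64t + 24st + 96s² − 48s + 32t³ + 128st² − 64t²    [distributive law]
= 72st² − 284s²t + 264st − 240s³ + 216s² − 32t² − 64t − 48s + 32t³    [combine like terms]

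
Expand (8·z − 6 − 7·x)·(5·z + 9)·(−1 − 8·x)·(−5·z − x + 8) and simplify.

200·z^3 − 1015·x·z^2 − 110·z^2 + 1600·x·z^3 − 1080·x^2·z^2 − 4841·x·z − 606·z + 21·x^2·z + 3906·x + 432 + 3537·x^2 − 280·x^3·z − 504·x^3

(8·z − 6 − 7·x)·(5·z + 9)·(−1 − 8·x)·(−5·z − x + 8)
= (40·z^2 + 72·z − 30·z − 54 − 35·x·z − 63·x)·(−1 − 8·x)·(−5·z − x + 8)    [distributive law]
= (40·z^2 + 42·z − 54 − 35·x·z − 63·x)·(−1 − 8·x)·(−5·z − x + 8)    [combine like terms]
= (−40·z^2 − 320·x·z^2 − 42·z − 336·x·z + 54 + 432·x + 35·x·z + 280·x^2·z + 63·x + 504·x^2)·(−5·z − x + 8)    [distributive law]
= (−40·z^2 − 320·x·z^2 − 42·z − 301·x·z + 54 + 495·x + 280·x^2·z + 504·x^2)·(−5·z − x + 8)    [combine like terms]
= 200·z^3 + 40·x·z^2 − 320·z^2 + 1600·x·z^3 + 320·x^2·z^2 − 2560·x·z^2 + 210·z^2 + 42·x·z − 336·z + 1505·x·z^2 + 301·x^2·z − 2408·x·z − 270·z − 54·x + 432 − 2475·x·z − 495·x^2 + 3960·x − 1400·x^2·z^2 − 280·x^3·z + 2240·x^2·z − 2520·x^2·z − 504·x^3 + 4032·x^2    [distributive law]
= 200·z^3 − 1015·x·z^2 − 110·z^2 + 1600·x·z^3 − 1080·x^2·z^2 − 4841·x·z − 606·z + 21·x^2·z + 3906·x + 432 + 3537·x^2 − 280·x^3·z − 504·x^3    [combine like terms]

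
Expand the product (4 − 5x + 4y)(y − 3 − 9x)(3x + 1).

−65xy − 8y − 57x − 12 − 18x^2 − 123x^2y + 135x^3 + 12xy^2 + 4y^2

(4 − 5x + 4y)(y − 3 − 9x)(3x + 1)
= (4y − 12 − 36x − 5xy + 15x + 45x^2 + 4y^2 − 12y − 36xy)(3x + 1)    [distributive law]
= (−8y − 12 − 21x − 41xy + 45x^2 + 4y^2)(3x + 1)    [combine like terms]
= −24xy − 8y − 36x − 12 − 63x^2 − 21x − 123x^2y − 41xy + 135x^3 + 45x^2 + 12xy^2 + 4y^2    [distributive law]
= −65xy − 8y − 57x − 12 − 18x^2 − 123x^2y + 135x^3 + 12xy^2 + 4y^2    [combine like terms]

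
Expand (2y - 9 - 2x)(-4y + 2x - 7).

(2y - 9 - 2x)(-4y + 2x - 7)
= -8y² + 4xy - 14y + 36y - 18x + 63 + 8xy - 4x² + 14x    [distributive law]
= -8y² + 12xy + 22y - 4x + 63 - 4x²    [combine like terms]

-8y² + 12xy + 22y - 4x + 63 - 4x²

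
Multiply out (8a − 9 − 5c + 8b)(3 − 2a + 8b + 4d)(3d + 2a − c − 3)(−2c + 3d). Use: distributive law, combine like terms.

(8a − 9 − 5c + 8b)(3 − 2a + 8b + 4d)(3d + 2a − c − 3)(−2c + 3d)
= (24a − 16a^2 + 64ab + 32ad − 27 + 18a − 72b − 36d − 15c + 10ac − 40bc − 20cd + 24b − 16ab + 64b^2 + 32bd)(3d + 2a − c − 3)(−2c + 3d)    [distributive law]
= (42a − 16a^2 + 48ab + 32ad − 27 − 48b − 36d − 15c + 10ac − 40bc − 20cd + 64b^2 + 32bd)(3d + 2a − c − 3)(−2c + 3d)    [combine like terms]
= (126ad + 84a^2 − 42ac − 126a − 48a^2d − 32a^3 + 16a^2c + 48a^2 + 144abd + 96a^2b − 48abc − 144ab + 96ad^2 + 64a^2d − 32acd − 96ad − 81d − 54a + 27c + 81 − 144bd − 96ab + 48bc + 144b − 108d^2 − 72ad + 36cd + 108d − 45cd − 30ac + 15c^2 + 45c + 30acd + 20a^2c − 10ac^2 − 30ac − 120bcd − 80abc + 40bc^2 + 120bc − 60cd^2 − 40acd + 20c^2d + 60cd + 192b^2d + 128ab^2 − 64b^2c − 192b^2 + 96bd^2 + 64abd − 32bcd − 96bd)(−2c + 3d)    [distributive law]
= (−42ad + 132a^2 − 102ac − 180a + 16a^2d − 32a^3 + 36a^2c + 208abd + 96a^2b − 128abc − 240ab + 96ad^2 − 42acd + 27d + 72c + 81 − 240bd + 168bc + 144b − 108d^2 + 51cd + 15c^2 − 10ac^2 − 152bcd + 40bc^2 − 60cd^2 + 20c^2d + 192b^2d + 128ab^2 − 64b^2c − 192b^2 + 96bd^2)(−2c + 3d)    [combine like terms]
= 84acd − 126ad^2 − 264a^2c + 396a^2d + 204ac^2 − 306acd + 360ac − 540ad − 32a^2cd + 48a^2d^2 + 64a^3c − 96a^3d − 72a^2c^2 + 108a^2cd − 416abcd + 624abd^2 − 192a^2bc + 288a^2bd + 256abc^2 − 384abcd + 480abc − 720abd − 192acd^2 + 288ad^3 + 84ac^2d − 126acd^2 − 54cd + 81d^2 − 144c^2 + 216cd − 162c + 243d + 480bcd − 720bd^2 − 336bc^2 + 504bcd − 288bc + 432bd + 216cd^2 − 324d^3 − 102c^2d + 153cd^2 − 30c^3 + 45c^2d + 20ac^3 − 30ac^2d + 304bc^2d − 456bcd^2 − 80bc^3 + 120bc^2d + 120c^2d^2 − 180cd^3 − 40c^3d + 60c^2d^2 − 384b^2cd + 576b^2d^2 − 256ab^2c + 384ab^2d + 128b^2c^2 − 192b^2cd + 384b^2c − 576b^2d − 192bcd^2 + 288bd^3    [distributive law]
= −222acd − 126ad^2 − 264a^2c + 396a^2d + 204ac^2 + 360ac − 540ad + 76a^2cd + 48a^2d^2 + 64a^3c − 96a^3d − 72a^2c^2 − 800abcd + 624abd^2 − 192a^2bc + 288a^2bd + 256abc^2 + 480abc − 720abd − 318acd^2 + 288ad^3 + 54ac^2d + 162cd + 81d^2 − 144c^2 − 162c + 243d + 984bcd − 720bd^2 − 336bc^2 − 288bc + 432bd + 369cd^2 − 324d^3 − 57c^2d − 30c^3 + 20ac^3 + 424bc^2d − 648bcd^2 − 80bc^3 + 180c^2d^2 − 180cd^3 − 40c^3d − 576b^2cd + 576b^2d^2 − 256ab^2c + 384ab^2d + 128b^2c^2 + 384b^2c − 576b^2d + 288bd^3    [combine like terms]

−222acd − 126ad^2 − 264a^2c + 396a^2d + 204ac^2 + 360ac − 540ad + 76a^2cd + 48a^2d^2 + 64a^3c − 96a^3d − 72a^2c^2 − 800abcd + 624abd^2 − 192a^2bc + 288a^2bd + 256abc^2 + 480abc − 720abd − 318acd^2 + 288ad^3 + 54ac^2d + 162cd + 81d^2 − 144c^2 − 162c + 243d + 984bcd − 720bd^2 − 336bc^2 − 288bc + 432bd + 369cd^2 − 324d^3 − 57c^2d − 30c^3 + 20ac^3 + 424bc^2d − 648bcd^2 − 80bc^3 + 180c^2d^2 − 180cd^3 − 40c^3d − 576b^2cd + 576b^2d^2 − 256ab^2c + 384ab^2d + 128b^2c^2 + 384b^2c − 576b^2d + 288bd^3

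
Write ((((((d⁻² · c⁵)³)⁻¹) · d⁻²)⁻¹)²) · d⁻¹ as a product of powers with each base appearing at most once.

((((((d⁻² · c⁵)³)⁻¹) · d⁻²)⁻¹)²) · d⁻¹
= (((((d⁻² · c⁵)³)⁻¹) · d⁻²)⁻²) · d⁻¹    [power of a power]
= (((((d⁻² · c⁵)³)⁻¹)⁻²) · ((d⁻²)⁻²)) · d⁻¹    [power of a product]
= ((((d⁻² · c⁵)³)²) · ((d⁻²)⁻²)) · d⁻¹    [power of a power]
= (((d⁻² · c⁵)⁶) · ((d⁻²)⁻²)) · d⁻¹    [power of a power]
= ((((d⁻²)⁶) · ((c⁵)⁶)) · ((d⁻²)⁻²)) · d⁻¹    [power of a product]
= ((d⁻¹² · ((c⁵)⁶)) · ((d⁻²)⁻²)) · d⁻¹    [power of a power]
= ((d⁻¹² · c³⁰) · ((d⁻²)⁻²)) · d⁻¹    [power of a power]
= ((d⁻¹² · c³⁰) · d⁴) · d⁻¹    [power of a power]
= c³⁰·d⁻⁹    [product of powers]

c³⁰·d⁻⁹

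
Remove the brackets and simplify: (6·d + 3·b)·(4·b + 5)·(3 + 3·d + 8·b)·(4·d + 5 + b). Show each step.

1878·b·d² + 2055·b·d + 2121·b²·d + 288·b·d³ + 984·b²·d² + 612·b³·d + 810·d² + 450·d + 360·d³ + 825·b² + 636·b³ + 96·b⁴ + 225·b

(6·d + 3·b)·(4·b + 5)·(3 + 3·d + 8·b)·(4·d + 5 + b)
= (24·b·d + 30·d + 12·b² + 15·b)·(3 + 3·d + 8·b)·(4·d + 5 + b)    [distributive law]
= (72·b·d + 72·b·d² + 192·b²·d + 90·d + 90·d² + 240·b·d + 36·b² + 36·b²·d + 96·b³ + 45·b + 45·b·d + 120·b²)·(4·d + 5 + b)    [distributive law]
= (357·b·d + 72·b·d² + 228·b²·d + 90·d + 90·d² + 156·b² + 96·b³ + 45·b)·(4·d + 5 + b)    [combine like terms]
= 1428·b·d² + 1785·b·d + 357·b²·d + 288·b·d³ + 360·b·d² + 72·b²·d² + 912·b²·d² + 1140·b²·d + 228·b³·d + 360·d² + 450·d + 90·b·d + 360·d³ + 450·d² + 90·b·d² + 624·b²·d + 780·b² + 156·b³ + 384·b³·d + 480·b³ + 96·b⁴ + 180·b·d + 225·b + 45·b²    [distributive law]
= 1878·b·d² + 2055·b·d + 2121·b²·d + 288·b·d³ + 984·b²·d² + 612·b³·d + 810·d² + 450·d + 360·d³ + 825·b² + 636·b³ + 96·b⁴ + 225·b    [combine like terms]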